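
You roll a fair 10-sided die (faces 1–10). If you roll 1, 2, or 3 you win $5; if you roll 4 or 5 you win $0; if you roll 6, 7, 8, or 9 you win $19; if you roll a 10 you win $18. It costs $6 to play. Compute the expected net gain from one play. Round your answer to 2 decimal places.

$4.90

E[payout] = (1/5)·0 + (3/10)·5 + (1/10)·18 + (2/5)·19 = 109/10
Expected profit = 109/10 − 6 = 49/10 ≈ $4.90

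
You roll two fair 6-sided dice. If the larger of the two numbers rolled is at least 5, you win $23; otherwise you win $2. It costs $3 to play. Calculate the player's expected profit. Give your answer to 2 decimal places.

$10.67

E[payout] = (4/9)·2 + (5/9)·23 = 41/3
Expected profit = 41/3 − 3 = 32/3 ≈ $10.67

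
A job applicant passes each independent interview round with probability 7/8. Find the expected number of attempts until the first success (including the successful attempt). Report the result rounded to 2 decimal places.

For a geometric distribution, E[trials] = 1/p = 1/(7/8) = 8/7.
≈ 1.14

1.14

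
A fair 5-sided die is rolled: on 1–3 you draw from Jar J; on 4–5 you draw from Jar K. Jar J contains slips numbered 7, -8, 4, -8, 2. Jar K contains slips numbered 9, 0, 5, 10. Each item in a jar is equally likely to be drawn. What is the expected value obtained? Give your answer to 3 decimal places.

E[X | Jar J] = (7 − 8 + 4 − 8 + 2)/5 = -3/5
E[X | Jar K] = (9 + 0 + 5 + 10)/4 = 6
E[X] = (3/5)·(-3/5) + (2/5)·6 = 51/25 ≈ 2.040

2.040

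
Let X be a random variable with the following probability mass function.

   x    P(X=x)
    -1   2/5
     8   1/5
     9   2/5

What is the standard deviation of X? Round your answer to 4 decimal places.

4.7497

E[X] = 24/5, E[X²] = 228/5
Var(X) = E[X²] − (E[X])² = 228/5 − 576/25 = 564/25
SD(X) = √(564/25) ≈ 4.7497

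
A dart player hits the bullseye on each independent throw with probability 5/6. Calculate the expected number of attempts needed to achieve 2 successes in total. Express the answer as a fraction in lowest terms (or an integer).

12/5

By linearity (sum of 2 independent geometric waits), E[trials] = 2/p = 2/(5/6) = 12/5.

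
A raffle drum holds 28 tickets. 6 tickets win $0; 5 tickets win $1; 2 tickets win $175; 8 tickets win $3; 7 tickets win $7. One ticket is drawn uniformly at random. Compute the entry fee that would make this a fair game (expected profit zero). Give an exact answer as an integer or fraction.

107/7 dollars

E[payout] = (6/28)·0 + (5/28)·1 + (2/28)·175 + (8/28)·3 + (7/28)·7 = 107/7
Fair fee = E[payout] = 107/7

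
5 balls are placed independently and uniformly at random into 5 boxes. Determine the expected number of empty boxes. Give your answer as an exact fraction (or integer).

1024/625

Let Xⱼ=1 if box j is empty. P(Xⱼ=1) = ((5-1)/5)^5 = 1024/3125.
By linearity, E[#empty] = 5·1024/3125 = 1024/625.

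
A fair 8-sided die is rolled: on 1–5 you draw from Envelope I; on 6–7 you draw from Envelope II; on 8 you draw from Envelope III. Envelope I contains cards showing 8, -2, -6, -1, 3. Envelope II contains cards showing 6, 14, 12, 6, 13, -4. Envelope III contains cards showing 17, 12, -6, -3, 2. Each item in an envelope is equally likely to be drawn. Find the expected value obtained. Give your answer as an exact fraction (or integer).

E[X | Envelope I] = (8 − 2 − 6 − 1 + 3)/5 = 2/5
E[X | Envelope II] = (6 + 14 + 12 + 6 + 13 − 4)/6 = 47/6
E[X | Envelope III] = (17 + 12 − 6 − 3 + 2)/5 = 22/5
E[X] = (5/8)·2/5 + (1/4)·47/6 + (1/8)·22/5 = 331/120

331/120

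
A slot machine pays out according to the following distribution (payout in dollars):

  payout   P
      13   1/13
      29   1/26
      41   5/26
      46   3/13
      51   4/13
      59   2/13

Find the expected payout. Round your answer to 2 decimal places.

E[X] = (1/13)·13 + (1/26)·29 + (5/26)·41 + (3/13)·46 + (4/13)·51 + (2/13)·59
     = 590/13 ≈ 45.38

$45.38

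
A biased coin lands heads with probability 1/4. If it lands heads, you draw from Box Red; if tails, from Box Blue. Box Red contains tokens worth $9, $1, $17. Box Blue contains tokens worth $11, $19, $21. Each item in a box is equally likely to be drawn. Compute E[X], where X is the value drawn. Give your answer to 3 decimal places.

E[X | Box Red] = (9 + 1 + 17)/3 = 9
E[X | Box Blue] = (11 + 19 + 21)/3 = 17
E[X] = (1/4)·9 + (3/4)·17 = 15 ≈ 15.000

$15.000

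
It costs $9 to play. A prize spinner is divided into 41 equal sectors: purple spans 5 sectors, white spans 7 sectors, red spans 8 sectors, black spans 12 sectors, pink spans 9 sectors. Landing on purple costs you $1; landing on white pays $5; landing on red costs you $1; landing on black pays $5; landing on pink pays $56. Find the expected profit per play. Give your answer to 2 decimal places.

$5.29

E[payout] = (5/41)·(-1) + (7/41)·5 + (8/41)·(-1) + (12/41)·5 + (9/41)·56 = 586/41
Expected profit = 586/41 − 9 = 217/41 ≈ $5.29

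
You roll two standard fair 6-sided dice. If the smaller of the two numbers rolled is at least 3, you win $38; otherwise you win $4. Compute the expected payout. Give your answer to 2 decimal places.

$19.11

E[payout] = (5/9)·4 + (4/9)·38 = 172/9
≈ $19.11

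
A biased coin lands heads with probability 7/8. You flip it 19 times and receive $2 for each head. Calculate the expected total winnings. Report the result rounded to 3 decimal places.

E[#heads] = 19·7/8 = 133/8 (linearity over flips).
E[winnings] = 2·133/8 = 133/4.
≈ 33.250

$33.250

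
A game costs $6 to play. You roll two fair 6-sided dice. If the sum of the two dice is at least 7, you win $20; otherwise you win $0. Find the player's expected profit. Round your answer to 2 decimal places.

$5.67

E[payout] = (5/12)·0 + (7/12)·20 = 35/3
Expected profit = 35/3 − 6 = 17/3 ≈ $5.67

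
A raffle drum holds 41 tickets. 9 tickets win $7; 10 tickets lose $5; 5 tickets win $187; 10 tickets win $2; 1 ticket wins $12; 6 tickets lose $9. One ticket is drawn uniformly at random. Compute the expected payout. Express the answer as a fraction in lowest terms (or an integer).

926/41 dollars

E[payout] = (9/41)·7 + (10/41)·(-5) + (5/41)·187 + (10/41)·2 + (1/41)·12 + (6/41)·(-9) = 926/41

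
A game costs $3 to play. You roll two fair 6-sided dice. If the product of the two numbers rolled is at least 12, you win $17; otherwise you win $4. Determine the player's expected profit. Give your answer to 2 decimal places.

E[payout] = (19/36)·4 + (17/36)·17 = 365/36
Expected profit = 365/36 − 3 = 257/36 ≈ $7.14

$7.14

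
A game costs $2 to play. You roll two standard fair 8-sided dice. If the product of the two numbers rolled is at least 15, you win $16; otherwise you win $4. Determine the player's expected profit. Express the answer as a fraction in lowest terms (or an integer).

E[payout] = (29/64)·4 + (35/64)·16 = 169/16
Expected profit = 169/16 − 2 = 137/16

137/16 dollars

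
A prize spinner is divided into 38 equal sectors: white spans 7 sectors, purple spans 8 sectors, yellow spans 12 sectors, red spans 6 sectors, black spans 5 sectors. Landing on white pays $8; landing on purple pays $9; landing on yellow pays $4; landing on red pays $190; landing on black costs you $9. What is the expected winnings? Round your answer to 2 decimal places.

$33.45

E[payout] = (7/38)·8 + (8/38)·9 + (12/38)·4 + (6/38)·190 + (5/38)·(-9) = 1271/38
≈ $33.45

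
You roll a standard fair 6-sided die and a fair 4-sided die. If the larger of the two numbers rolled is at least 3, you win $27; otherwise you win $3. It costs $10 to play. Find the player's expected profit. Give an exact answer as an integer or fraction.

$13

E[payout] = (1/6)·3 + (5/6)·27 = 23
Expected profit = 23 − 10 = 13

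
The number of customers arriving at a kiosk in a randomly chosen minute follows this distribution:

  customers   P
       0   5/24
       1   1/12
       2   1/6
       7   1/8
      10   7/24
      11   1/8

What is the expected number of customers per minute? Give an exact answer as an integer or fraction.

67/12

E[X] = (5/24)·0 + (1/12)·1 + (1/6)·2 + (1/8)·7 + (7/24)·10 + (1/8)·11
     = 67/12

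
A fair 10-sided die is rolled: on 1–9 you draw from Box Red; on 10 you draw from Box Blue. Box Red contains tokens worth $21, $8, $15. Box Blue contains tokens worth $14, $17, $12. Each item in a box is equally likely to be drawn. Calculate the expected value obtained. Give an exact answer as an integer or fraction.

E[X | Box Red] = (21 + 8 + 15)/3 = 44/3
E[X | Box Blue] = (14 + 17 + 12)/3 = 43/3
E[X] = (9/10)·44/3 + (1/10)·43/3 = 439/30

439/30 dollars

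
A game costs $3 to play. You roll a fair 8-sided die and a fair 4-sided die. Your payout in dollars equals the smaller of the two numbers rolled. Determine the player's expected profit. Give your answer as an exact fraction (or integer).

-13/16 dollars

Distribution of the smaller of the two numbers rolled: 1 w.p. 11/32, 2 w.p. 9/32, 3 w.p. 7/32, 4 w.p. 5/32
E[payout] = (11/32)·1 + (9/32)·2 + (7/32)·3 + (5/32)·4 = 35/16
Expected profit = 35/16 − 3 = -13/16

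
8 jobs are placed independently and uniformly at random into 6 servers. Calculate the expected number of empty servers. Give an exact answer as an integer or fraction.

Let Xⱼ=1 if server j is empty. P(Xⱼ=1) = ((6-1)/6)^8 = 390625/1679616.
By linearity, E[#empty] = 6·390625/1679616 = 390625/279936.

390625/279936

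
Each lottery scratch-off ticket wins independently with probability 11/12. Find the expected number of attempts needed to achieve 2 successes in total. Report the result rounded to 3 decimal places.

By linearity (sum of 2 independent geometric waits), E[trials] = 2/p = 2/(11/12) = 24/11.
≈ 2.182

2.182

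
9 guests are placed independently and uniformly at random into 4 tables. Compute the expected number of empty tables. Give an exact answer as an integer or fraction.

Let Xⱼ=1 if table j is empty. P(Xⱼ=1) = ((4-1)/4)^9 = 19683/262144.
By linearity, E[#empty] = 4·19683/262144 = 19683/65536.

19683/65536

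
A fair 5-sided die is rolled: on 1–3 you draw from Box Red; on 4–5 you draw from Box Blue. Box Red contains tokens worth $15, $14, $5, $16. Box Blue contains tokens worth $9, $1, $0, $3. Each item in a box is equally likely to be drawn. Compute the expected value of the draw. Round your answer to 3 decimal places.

$8.800

E[X | Box Red] = (15 + 14 + 5 + 16)/4 = 25/2
E[X | Box Blue] = (9 + 1 + 0 + 3)/4 = 13/4
E[X] = (3/5)·25/2 + (2/5)·13/4 = 44/5 ≈ 8.800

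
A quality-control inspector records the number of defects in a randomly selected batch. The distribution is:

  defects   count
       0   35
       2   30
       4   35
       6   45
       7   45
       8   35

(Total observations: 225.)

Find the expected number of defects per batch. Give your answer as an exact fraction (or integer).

71/15

Total = 225, so P(defects=0) = 35/225, etc.
E[X] = (7/45)·0 + (2/15)·2 + (7/45)·4 + (1/5)·6 + (1/5)·7 + (7/45)·8
     = 71/15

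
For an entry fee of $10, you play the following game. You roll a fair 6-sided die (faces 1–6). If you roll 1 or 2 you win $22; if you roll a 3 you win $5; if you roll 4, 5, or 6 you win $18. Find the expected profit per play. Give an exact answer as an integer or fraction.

43/6 dollars

E[payout] = (1/6)·5 + (1/2)·18 + (1/3)·22 = 103/6
Expected profit = 103/6 − 10 = 43/6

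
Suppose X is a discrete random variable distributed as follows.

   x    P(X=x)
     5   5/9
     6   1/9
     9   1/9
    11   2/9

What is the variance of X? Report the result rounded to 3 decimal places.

E[X] = (5/9)·5 + (1/9)·6 + (1/9)·9 + (2/9)·11 = 62/9
E[X²] = (5/9)·25 + (1/9)·36 + (1/9)·81 + (2/9)·121 = 484/9
Var(X) = 484/9 − (62/9)² = 512/81 ≈ 6.321

6.321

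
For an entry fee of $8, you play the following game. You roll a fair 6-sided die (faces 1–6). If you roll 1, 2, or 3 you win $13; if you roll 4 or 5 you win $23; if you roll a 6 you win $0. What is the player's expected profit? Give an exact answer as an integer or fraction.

E[payout] = (1/6)·0 + (1/2)·13 + (1/3)·23 = 85/6
Expected profit = 85/6 − 8 = 37/6

37/6 dollars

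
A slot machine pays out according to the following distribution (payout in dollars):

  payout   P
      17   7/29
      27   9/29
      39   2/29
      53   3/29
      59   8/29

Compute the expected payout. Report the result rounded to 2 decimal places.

E[X] = (7/29)·17 + (9/29)·27 + (2/29)·39 + (3/29)·53 + (8/29)·59
     = 1071/29 ≈ 36.93

$36.93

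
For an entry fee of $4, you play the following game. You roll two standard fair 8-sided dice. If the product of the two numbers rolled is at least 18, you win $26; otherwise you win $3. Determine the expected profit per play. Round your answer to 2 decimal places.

$9.78

E[payout] = (17/32)·3 + (15/32)·26 = 441/32
Expected profit = 441/32 − 4 = 313/32 ≈ $9.78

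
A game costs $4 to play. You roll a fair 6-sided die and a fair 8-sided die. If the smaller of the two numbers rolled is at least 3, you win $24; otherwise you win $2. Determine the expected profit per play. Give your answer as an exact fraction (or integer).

$9

E[payout] = (1/2)·2 + (1/2)·24 = 13
Expected profit = 13 − 4 = 9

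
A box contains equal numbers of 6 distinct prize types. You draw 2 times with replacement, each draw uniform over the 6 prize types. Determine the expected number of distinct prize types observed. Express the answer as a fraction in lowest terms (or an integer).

Let Xⱼ=1 if type j appears at least once. P(Xⱼ=1) = 1 − ((6−1)/6)^2 = 11/36.
E[#distinct] = 6·11/36 = 11/6.

11/6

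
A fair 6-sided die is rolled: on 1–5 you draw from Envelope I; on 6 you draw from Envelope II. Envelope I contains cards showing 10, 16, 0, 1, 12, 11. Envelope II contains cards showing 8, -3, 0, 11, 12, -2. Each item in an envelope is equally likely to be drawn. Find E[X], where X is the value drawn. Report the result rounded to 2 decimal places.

E[X | Envelope I] = (10 + 16 + 0 + 1 + 12 + 11)/6 = 25/3
E[X | Envelope II] = (8 − 3 + 0 + 11 + 12 − 2)/6 = 13/3
E[X] = (5/6)·25/3 + (1/6)·13/3 = 23/3 ≈ 7.67

7.67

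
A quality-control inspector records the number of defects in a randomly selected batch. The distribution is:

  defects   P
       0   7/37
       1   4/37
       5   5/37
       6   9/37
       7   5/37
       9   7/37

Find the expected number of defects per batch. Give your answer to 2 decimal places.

4.89

E[X] = (7/37)·0 + (4/37)·1 + (5/37)·5 + (9/37)·6 + (5/37)·7 + (7/37)·9
     = 181/37 ≈ 4.89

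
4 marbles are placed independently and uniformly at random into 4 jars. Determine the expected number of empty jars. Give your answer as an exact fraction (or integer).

81/64

Let Xⱼ=1 if jar j is empty. P(Xⱼ=1) = ((4-1)/4)^4 = 81/256.
By linearity, E[#empty] = 4·81/256 = 81/64.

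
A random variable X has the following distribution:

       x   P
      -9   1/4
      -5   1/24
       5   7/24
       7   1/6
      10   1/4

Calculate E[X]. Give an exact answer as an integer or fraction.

E[X] = (1/4)·(-9) + (1/24)·(-5) + (7/24)·5 + (1/6)·7 + (1/4)·10
     = 8/3

8/3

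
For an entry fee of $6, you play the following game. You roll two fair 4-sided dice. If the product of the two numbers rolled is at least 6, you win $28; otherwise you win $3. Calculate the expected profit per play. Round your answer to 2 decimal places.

E[payout] = (1/2)·3 + (1/2)·28 = 31/2
Expected profit = 31/2 − 6 = 19/2 ≈ $9.50

$9.50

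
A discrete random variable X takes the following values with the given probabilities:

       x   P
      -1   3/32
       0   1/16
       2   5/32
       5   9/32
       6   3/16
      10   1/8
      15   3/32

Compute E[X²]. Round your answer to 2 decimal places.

E[X²] = (3/32)·1 + (1/16)·0 + (5/32)·4 + (9/32)·25 + (3/16)·36 + (1/8)·100 + (3/32)·225
     = 1539/32 ≈ 48.09

48.09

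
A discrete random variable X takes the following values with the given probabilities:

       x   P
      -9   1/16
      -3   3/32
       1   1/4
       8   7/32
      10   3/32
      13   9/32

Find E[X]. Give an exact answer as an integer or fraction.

E[X] = (1/16)·(-9) + (3/32)·(-3) + (1/4)·1 + (7/32)·8 + (3/32)·10 + (9/32)·13
     = 23/4

23/4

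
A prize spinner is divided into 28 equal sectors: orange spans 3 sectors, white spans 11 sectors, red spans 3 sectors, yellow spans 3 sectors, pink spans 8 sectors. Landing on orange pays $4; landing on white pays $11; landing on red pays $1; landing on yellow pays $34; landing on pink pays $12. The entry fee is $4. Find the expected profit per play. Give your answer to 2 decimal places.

$7.93

E[payout] = (3/28)·4 + (11/28)·11 + (3/28)·1 + (3/28)·34 + (8/28)·12 = 167/14
Expected profit = 167/14 − 4 = 111/14 ≈ $7.93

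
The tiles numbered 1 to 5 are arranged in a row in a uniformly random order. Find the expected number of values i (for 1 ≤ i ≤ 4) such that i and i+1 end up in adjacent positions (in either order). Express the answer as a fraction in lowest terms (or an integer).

8/5

For each i ∈ {1,…,4}, let Xᵢ = 1 if i and i+1 are adjacent. P(Xᵢ=1) = 2·(5−1)!/5! = 2/5.
By linearity, E[ΣXᵢ] = (4)·(2/5) = 8/5.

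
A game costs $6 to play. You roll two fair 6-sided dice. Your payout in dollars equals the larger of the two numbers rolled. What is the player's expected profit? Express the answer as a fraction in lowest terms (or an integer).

-55/36 dollars

Distribution of the larger of the two numbers rolled: 1 w.p. 1/36, 2 w.p. 1/12, 3 w.p. 5/36, 4 w.p. 7/36, 5 w.p. 1/4, 6 w.p. 11/36
E[payout] = (1/36)·1 + (1/12)·2 + (5/36)·3 + (7/36)·4 + (1/4)·5 + (11/36)·6 = 161/36
Expected profit = 161/36 − 6 = -55/36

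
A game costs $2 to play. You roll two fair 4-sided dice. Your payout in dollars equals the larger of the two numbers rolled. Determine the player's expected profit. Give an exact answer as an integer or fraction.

Distribution of the larger of the two numbers rolled: 1 w.p. 1/16, 2 w.p. 3/16, 3 w.p. 5/16, 4 w.p. 7/16
E[payout] = (1/16)·1 + (3/16)·2 + (5/16)·3 + (7/16)·4 = 25/8
Expected profit = 25/8 − 2 = 9/8

9/8 dollars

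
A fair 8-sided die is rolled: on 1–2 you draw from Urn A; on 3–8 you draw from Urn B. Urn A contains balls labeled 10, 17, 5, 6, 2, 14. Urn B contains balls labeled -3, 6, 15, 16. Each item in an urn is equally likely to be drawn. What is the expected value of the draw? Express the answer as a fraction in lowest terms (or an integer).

69/8

E[X | Urn A] = (10 + 17 + 5 + 6 + 2 + 14)/6 = 9
E[X | Urn B] = (-3 + 6 + 15 + 16)/4 = 17/2
E[X] = (1/4)·9 + (3/4)·17/2 = 69/8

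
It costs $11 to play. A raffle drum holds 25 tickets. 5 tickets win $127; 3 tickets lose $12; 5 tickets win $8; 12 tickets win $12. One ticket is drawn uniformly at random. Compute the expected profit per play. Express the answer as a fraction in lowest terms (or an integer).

508/25 dollars

E[payout] = (5/25)·127 + (3/25)·(-12) + (5/25)·8 + (12/25)·12 = 783/25
Expected profit = 783/25 − 11 = 508/25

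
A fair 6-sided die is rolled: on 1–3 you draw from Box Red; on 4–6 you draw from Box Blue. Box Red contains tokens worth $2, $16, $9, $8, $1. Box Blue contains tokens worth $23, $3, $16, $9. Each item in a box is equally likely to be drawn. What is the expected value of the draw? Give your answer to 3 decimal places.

$9.975

E[X | Box Red] = (2 + 16 + 9 + 8 + 1)/5 = 36/5
E[X | Box Blue] = (23 + 3 + 16 + 9)/4 = 51/4
E[X] = (1/2)·36/5 + (1/2)·51/4 = 399/40 ≈ 9.975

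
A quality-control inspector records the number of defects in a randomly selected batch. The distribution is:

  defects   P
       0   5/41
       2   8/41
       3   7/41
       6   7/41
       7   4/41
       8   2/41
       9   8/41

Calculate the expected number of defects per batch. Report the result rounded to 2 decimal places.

E[X] = (5/41)·0 + (8/41)·2 + (7/41)·3 + (7/41)·6 + (4/41)·7 + (2/41)·8 + (8/41)·9
     = 195/41 ≈ 4.76

4.76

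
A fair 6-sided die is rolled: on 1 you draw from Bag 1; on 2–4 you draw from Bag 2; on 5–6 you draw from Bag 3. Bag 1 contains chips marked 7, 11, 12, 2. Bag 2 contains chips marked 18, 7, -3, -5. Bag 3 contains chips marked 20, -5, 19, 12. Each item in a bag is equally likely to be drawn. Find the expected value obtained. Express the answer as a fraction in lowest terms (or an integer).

175/24

E[X | Bag 1] = (7 + 11 + 12 + 2)/4 = 8
E[X | Bag 2] = (18 + 7 − 3 − 5)/4 = 17/4
E[X | Bag 3] = (20 − 5 + 19 + 12)/4 = 23/2
E[X] = (1/6)·8 + (1/2)·17/4 + (1/3)·23/2 = 175/24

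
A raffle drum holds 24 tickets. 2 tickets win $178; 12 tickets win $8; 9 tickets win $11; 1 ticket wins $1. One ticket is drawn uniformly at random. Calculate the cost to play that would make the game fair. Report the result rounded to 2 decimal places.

$23.00

E[payout] = (2/24)·178 + (12/24)·8 + (9/24)·11 + (1/24)·1 = 23
Fair fee = E[payout] = 23 ≈ $23.00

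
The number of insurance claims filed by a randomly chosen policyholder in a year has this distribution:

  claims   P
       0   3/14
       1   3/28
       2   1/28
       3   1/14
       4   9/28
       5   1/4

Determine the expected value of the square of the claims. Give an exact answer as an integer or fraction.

86/7

E[X²] = (3/14)·0 + (3/28)·1 + (1/28)·4 + (1/14)·9 + (9/28)·16 + (1/4)·25
     = 86/7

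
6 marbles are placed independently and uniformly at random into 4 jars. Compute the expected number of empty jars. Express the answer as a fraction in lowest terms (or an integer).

729/1024

Let Xⱼ=1 if jar j is empty. P(Xⱼ=1) = ((4-1)/4)^6 = 729/4096.
By linearity, E[#empty] = 4·729/4096 = 729/1024.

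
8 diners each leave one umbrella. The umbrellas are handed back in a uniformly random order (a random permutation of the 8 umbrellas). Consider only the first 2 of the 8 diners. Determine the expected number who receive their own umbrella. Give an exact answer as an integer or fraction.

Let Xᵢ = 1 if person i gets their own umbrella. For each i, P(Xᵢ=1) = 1/8.
By linearity of expectation, E[X₁+…+X_2] = 2·(1/8) = 1/4.

1/4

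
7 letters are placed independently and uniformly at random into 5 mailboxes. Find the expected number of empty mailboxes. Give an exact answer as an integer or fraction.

16384/15625

Let Xⱼ=1 if mailbox j is empty. P(Xⱼ=1) = ((5-1)/5)^7 = 16384/78125.
By linearity, E[#empty] = 5·16384/78125 = 16384/15625.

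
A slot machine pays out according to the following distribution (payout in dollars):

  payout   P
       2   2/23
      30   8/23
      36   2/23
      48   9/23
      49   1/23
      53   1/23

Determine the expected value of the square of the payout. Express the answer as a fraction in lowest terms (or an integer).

35746/23

E[X²] = (2/23)·4 + (8/23)·900 + (2/23)·1296 + (9/23)·2304 + (1/23)·2401 + (1/23)·2809
     = 35746/23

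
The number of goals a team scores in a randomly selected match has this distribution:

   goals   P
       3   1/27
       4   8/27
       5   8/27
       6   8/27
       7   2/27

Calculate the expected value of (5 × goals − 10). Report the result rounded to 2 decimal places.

15.37

E[5x-10] = (1/27)·5 + (8/27)·10 + (8/27)·15 + (8/27)·20 + (2/27)·25
     = 415/27 ≈ 15.37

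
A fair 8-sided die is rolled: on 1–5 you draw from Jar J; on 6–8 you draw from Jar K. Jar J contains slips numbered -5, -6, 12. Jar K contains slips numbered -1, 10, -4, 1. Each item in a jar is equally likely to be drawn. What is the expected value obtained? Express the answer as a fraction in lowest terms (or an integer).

37/48

E[X | Jar J] = (-5 − 6 + 12)/3 = 1/3
E[X | Jar K] = (-1 + 10 − 4 + 1)/4 = 3/2
E[X] = (5/8)·1/3 + (3/8)·3/2 = 37/48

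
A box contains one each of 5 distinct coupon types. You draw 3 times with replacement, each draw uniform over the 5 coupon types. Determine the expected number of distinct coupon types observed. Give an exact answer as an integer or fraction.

Let Xⱼ=1 if type j appears at least once. P(Xⱼ=1) = 1 − ((5−1)/5)^3 = 61/125.
E[#distinct] = 5·61/125 = 61/25.

61/25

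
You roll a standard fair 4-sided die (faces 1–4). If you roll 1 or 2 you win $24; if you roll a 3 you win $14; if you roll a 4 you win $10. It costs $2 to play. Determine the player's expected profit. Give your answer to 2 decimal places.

$16.00

E[payout] = (1/4)·10 + (1/4)·14 + (1/2)·24 = 18
Expected profit = 18 − 2 = 16 ≈ $16.00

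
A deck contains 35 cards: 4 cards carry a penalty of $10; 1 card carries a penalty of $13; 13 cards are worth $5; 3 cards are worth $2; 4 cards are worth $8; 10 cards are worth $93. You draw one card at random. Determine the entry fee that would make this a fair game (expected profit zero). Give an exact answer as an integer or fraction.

$28

E[payout] = (4/35)·(-10) + (1/35)·(-13) + (13/35)·5 + (3/35)·2 + (4/35)·8 + (10/35)·93 = 28
Fair fee = E[payout] = 28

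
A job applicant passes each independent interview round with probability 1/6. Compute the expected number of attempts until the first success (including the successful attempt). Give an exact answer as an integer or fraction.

For a geometric distribution, E[trials] = 1/p = 1/(1/6) = 6.

6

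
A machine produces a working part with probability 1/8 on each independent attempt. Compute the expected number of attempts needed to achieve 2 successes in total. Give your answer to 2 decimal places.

16.00

By linearity (sum of 2 independent geometric waits), E[trials] = 2/p = 2/(1/8) = 16.
≈ 16.00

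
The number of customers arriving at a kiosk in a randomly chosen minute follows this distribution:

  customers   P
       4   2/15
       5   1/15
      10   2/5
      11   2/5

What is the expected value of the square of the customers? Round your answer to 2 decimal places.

E[X²] = (2/15)·16 + (1/15)·25 + (2/5)·100 + (2/5)·121
     = 461/5 ≈ 92.20

92.20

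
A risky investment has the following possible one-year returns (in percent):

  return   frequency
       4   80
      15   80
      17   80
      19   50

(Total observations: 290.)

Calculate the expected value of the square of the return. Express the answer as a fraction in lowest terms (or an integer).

6045/29

Total = 290, so P(return=4) = 80/290, etc.
E[X²] = (8/29)·16 + (8/29)·225 + (8/29)·289 + (5/29)·361
     = 6045/29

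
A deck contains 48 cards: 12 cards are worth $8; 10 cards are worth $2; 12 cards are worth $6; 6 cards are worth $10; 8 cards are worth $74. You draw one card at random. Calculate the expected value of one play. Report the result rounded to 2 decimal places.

E[payout] = (12/48)·8 + (10/48)·2 + (12/48)·6 + (6/48)·10 + (8/48)·74 = 35/2
≈ $17.50

$17.50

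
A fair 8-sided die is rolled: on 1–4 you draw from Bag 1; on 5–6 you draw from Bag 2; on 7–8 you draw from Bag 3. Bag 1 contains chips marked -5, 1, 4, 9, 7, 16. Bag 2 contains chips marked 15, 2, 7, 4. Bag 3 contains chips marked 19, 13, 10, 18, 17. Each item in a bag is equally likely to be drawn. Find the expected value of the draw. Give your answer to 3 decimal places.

8.267

E[X | Bag 1] = (-5 + 1 + 4 + 9 + 7 + 16)/6 = 16/3
E[X | Bag 2] = (15 + 2 + 7 + 4)/4 = 7
E[X | Bag 3] = (19 + 13 + 10 + 18 + 17)/5 = 77/5
E[X] = (1/2)·16/3 + (1/4)·7 + (1/4)·77/5 = 124/15 ≈ 8.267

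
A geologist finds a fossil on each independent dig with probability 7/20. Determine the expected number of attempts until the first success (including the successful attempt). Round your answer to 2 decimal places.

For a geometric distribution, E[trials] = 1/p = 1/(7/20) = 20/7.
≈ 2.86

2.86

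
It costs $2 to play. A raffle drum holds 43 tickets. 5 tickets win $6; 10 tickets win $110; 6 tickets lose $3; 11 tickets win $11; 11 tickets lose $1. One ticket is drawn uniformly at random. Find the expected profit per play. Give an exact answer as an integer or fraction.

1136/43 dollars

E[payout] = (5/43)·6 + (10/43)·110 + (6/43)·(-3) + (11/43)·11 + (11/43)·(-1) = 1222/43
Expected profit = 1222/43 − 2 = 1136/43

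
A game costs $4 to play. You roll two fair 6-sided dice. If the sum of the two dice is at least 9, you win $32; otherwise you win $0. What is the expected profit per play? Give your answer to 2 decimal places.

E[payout] = (13/18)·0 + (5/18)·32 = 80/9
Expected profit = 80/9 − 4 = 44/9 ≈ $4.89

$4.89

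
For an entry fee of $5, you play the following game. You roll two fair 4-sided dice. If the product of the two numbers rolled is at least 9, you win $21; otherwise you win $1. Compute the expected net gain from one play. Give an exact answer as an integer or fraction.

E[payout] = (3/4)·1 + (1/4)·21 = 6
Expected profit = 6 − 5 = 1

$1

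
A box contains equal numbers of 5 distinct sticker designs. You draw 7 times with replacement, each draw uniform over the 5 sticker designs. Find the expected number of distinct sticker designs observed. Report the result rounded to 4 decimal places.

Let Xⱼ=1 if type j appears at least once. P(Xⱼ=1) = 1 − ((5−1)/5)^7 = 61741/78125.
E[#distinct] = 5·61741/78125 = 61741/15625.
≈ 3.9514

3.9514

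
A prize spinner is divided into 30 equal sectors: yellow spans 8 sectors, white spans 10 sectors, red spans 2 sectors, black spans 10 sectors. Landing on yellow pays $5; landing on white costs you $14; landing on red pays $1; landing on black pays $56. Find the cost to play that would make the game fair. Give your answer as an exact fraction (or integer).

E[payout] = (8/30)·5 + (10/30)·(-14) + (2/30)·1 + (10/30)·56 = 77/5
Fair fee = E[payout] = 77/5

77/5 dollars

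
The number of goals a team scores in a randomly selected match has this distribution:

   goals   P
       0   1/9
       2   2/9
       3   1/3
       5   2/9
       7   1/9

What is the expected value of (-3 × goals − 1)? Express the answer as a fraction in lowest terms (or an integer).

-11

E[-3x-1] = (1/9)·(-1) + (2/9)·(-7) + (1/3)·(-10) + (2/9)·(-16) + (1/9)·(-22)
     = -11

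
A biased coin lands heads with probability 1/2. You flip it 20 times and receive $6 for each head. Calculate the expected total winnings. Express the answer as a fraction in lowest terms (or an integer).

$60

E[#heads] = 20·1/2 = 10 (linearity over flips).
E[winnings] = 6·10 = 60.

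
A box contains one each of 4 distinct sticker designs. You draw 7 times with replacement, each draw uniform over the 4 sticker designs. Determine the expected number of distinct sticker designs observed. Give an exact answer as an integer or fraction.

Let Xⱼ=1 if type j appears at least once. P(Xⱼ=1) = 1 − ((4−1)/4)^7 = 14197/16384.
E[#distinct] = 4·14197/16384 = 14197/4096.

14197/4096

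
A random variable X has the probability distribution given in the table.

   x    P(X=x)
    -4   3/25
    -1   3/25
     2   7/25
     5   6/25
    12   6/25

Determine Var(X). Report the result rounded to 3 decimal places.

E[X] = (3/25)·(-4) + (3/25)·(-1) + (7/25)·2 + (6/25)·5 + (6/25)·12 = 101/25
E[X²] = (3/25)·16 + (3/25)·1 + (7/25)·4 + (6/25)·25 + (6/25)·144 = 1093/25
Var(X) = 1093/25 − (101/25)² = 17124/625 ≈ 27.398

27.398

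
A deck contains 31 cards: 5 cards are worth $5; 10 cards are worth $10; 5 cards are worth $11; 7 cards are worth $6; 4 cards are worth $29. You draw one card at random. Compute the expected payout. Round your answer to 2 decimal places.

$10.90

E[payout] = (5/31)·5 + (10/31)·10 + (5/31)·11 + (7/31)·6 + (4/31)·29 = 338/31
≈ $10.90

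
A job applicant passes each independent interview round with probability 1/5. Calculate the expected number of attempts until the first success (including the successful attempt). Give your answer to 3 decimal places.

5.000

For a geometric distribution, E[trials] = 1/p = 1/(1/5) = 5.
≈ 5.000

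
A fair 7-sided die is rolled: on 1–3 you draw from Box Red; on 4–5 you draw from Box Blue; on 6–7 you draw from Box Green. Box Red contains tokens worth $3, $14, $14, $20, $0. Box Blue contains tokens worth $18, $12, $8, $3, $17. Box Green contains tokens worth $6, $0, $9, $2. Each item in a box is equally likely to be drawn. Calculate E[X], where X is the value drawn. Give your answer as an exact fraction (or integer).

E[X | Box Red] = (3 + 14 + 14 + 20 + 0)/5 = 51/5
E[X | Box Blue] = (18 + 12 + 8 + 3 + 17)/5 = 58/5
E[X | Box Green] = (6 + 0 + 9 + 2)/4 = 17/4
E[X] = (3/7)·51/5 + (2/7)·58/5 + (2/7)·17/4 = 89/10

89/10 dollars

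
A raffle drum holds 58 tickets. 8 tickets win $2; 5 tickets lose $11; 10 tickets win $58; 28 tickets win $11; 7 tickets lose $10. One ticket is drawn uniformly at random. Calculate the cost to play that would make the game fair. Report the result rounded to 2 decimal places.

$13.43

E[payout] = (8/58)·2 + (5/58)·(-11) + (10/58)·58 + (28/58)·11 + (7/58)·(-10) = 779/58
Fair fee = E[payout] = 779/58 ≈ $13.43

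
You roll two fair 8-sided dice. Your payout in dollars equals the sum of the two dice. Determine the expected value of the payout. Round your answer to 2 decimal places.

$9.00

Distribution of the sum of the two dice: 2 w.p. 1/64, 3 w.p. 1/32, 4 w.p. 3/64, 5 w.p. 1/16, 6 w.p. 5/64, 7 w.p. 3/32, …
E[payout] = (1/64)·2 + (1/32)·3 + (3/64)·4 + (1/16)·5 + (5/64)·6 + (3/32)·7 + (7/64)·8 + (1/8)·9 + (7/64)·10 + (3/32)·11 + (5/64)·12 + (1/16)·13 + (3/64)·14 + (1/32)·15 + (1/64)·16 = 9
≈ $9.00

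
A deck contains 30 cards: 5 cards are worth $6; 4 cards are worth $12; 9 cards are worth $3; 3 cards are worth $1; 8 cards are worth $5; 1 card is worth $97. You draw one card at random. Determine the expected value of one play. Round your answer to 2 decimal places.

$8.17

E[payout] = (5/30)·6 + (4/30)·12 + (9/30)·3 + (3/30)·1 + (8/30)·5 + (1/30)·97 = 49/6
≈ $8.17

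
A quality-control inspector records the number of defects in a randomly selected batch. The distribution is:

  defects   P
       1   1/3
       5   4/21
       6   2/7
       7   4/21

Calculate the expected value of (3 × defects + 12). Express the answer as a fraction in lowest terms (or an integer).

E[3x+12] = (1/3)·15 + (4/21)·27 + (2/7)·30 + (4/21)·33
     = 25

25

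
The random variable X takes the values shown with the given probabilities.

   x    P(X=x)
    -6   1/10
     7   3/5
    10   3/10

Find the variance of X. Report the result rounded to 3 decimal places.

E[X] = (1/10)·(-6) + (3/5)·7 + (3/10)·10 = 33/5
E[X²] = (1/10)·36 + (3/5)·49 + (3/10)·100 = 63
Var(X) = 63 − (33/5)² = 486/25 ≈ 19.440

19.440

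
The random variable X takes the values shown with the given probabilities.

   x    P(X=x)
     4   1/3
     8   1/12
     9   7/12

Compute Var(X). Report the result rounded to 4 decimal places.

5.3542

E[X] = (1/3)·4 + (1/12)·8 + (7/12)·9 = 29/4
E[X²] = (1/3)·16 + (1/12)·64 + (7/12)·81 = 695/12
Var(X) = 695/12 − (29/4)² = 257/48 ≈ 5.3542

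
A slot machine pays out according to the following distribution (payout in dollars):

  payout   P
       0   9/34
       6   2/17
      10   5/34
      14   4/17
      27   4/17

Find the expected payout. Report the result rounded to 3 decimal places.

E[X] = (9/34)·0 + (2/17)·6 + (5/34)·10 + (4/17)·14 + (4/17)·27
     = 201/17 ≈ 11.824

$11.824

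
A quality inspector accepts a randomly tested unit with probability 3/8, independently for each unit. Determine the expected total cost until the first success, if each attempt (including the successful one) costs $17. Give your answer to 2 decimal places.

E[#attempts] = 1/p = 8/3; E[cost] = 17·8/3 = 136/3.
≈ 45.33

$45.33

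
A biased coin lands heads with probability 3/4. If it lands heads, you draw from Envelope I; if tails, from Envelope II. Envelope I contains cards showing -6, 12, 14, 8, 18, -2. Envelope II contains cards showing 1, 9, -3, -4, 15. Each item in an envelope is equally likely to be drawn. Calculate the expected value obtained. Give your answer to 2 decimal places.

E[X | Envelope I] = (-6 + 12 + 14 + 8 + 18 − 2)/6 = 22/3
E[X | Envelope II] = (1 + 9 − 3 − 4 + 15)/5 = 18/5
E[X] = (3/4)·22/3 + (1/4)·18/5 = 32/5 ≈ 6.40

6.40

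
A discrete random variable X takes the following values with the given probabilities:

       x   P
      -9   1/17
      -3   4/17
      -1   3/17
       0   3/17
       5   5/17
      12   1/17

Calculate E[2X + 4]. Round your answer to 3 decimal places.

5.529

E[2x+4] = (1/17)·(-14) + (4/17)·(-2) + (3/17)·2 + (3/17)·4 + (5/17)·14 + (1/17)·28
     = 94/17 ≈ 5.529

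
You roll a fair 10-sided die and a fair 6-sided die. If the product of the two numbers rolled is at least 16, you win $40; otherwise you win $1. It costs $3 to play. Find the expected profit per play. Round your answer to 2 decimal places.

$17.50

E[payout] = (1/2)·1 + (1/2)·40 = 41/2
Expected profit = 41/2 − 3 = 35/2 ≈ $17.50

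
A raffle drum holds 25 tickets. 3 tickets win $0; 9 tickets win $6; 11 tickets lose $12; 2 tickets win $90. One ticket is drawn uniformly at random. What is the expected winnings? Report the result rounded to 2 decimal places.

$4.08

E[payout] = (3/25)·0 + (9/25)·6 + (11/25)·(-12) + (2/25)·90 = 102/25
≈ $4.08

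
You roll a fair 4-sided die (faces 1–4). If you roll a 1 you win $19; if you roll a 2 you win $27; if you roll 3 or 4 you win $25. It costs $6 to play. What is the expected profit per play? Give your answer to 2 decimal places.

E[payout] = (1/4)·19 + (1/2)·25 + (1/4)·27 = 24
Expected profit = 24 − 6 = 18 ≈ $18.00

$18.00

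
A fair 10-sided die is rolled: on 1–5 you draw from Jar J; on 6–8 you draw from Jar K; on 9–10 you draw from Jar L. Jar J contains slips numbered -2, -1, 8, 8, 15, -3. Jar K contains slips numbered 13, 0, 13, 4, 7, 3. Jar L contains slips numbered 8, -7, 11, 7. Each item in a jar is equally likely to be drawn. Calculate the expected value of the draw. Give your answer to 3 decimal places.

E[X | Jar J] = (-2 − 1 + 8 + 8 + 15 − 3)/6 = 25/6
E[X | Jar K] = (13 + 0 + 13 + 4 + 7 + 3)/6 = 20/3
E[X | Jar L] = (8 − 7 + 11 + 7)/4 = 19/4
E[X] = (1/2)·25/6 + (3/10)·20/3 + (1/5)·19/4 = 151/30 ≈ 5.033

5.033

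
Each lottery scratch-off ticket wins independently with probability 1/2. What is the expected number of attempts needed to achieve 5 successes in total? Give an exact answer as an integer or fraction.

10

By linearity (sum of 5 independent geometric waits), E[trials] = 5/p = 5/(1/2) = 10.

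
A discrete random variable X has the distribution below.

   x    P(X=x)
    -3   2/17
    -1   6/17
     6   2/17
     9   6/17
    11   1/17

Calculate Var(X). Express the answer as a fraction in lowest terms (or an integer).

7726/289

E[X] = (2/17)·(-3) + (6/17)·(-1) + (2/17)·6 + (6/17)·9 + (1/17)·11 = 65/17
E[X²] = (2/17)·9 + (6/17)·1 + (2/17)·36 + (6/17)·81 + (1/17)·121 = 703/17
Var(X) = 703/17 − (65/17)² = 7726/289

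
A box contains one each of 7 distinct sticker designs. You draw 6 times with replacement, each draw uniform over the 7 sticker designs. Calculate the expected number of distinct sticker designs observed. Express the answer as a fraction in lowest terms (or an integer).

Let Xⱼ=1 if type j appears at least once. P(Xⱼ=1) = 1 − ((7−1)/7)^6 = 70993/117649.
E[#distinct] = 7·70993/117649 = 70993/16807.

70993/16807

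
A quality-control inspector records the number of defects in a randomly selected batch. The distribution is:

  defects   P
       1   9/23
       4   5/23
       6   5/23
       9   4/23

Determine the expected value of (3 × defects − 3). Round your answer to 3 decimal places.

E[3x-3] = (9/23)·0 + (5/23)·9 + (5/23)·15 + (4/23)·24
     = 216/23 ≈ 9.391

9.391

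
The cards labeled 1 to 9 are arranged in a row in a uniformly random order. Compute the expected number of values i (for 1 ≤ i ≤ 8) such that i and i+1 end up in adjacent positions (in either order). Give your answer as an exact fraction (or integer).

For each i ∈ {1,…,8}, let Xᵢ = 1 if i and i+1 are adjacent. P(Xᵢ=1) = 2·(9−1)!/9! = 2/9.
By linearity, E[ΣXᵢ] = (8)·(2/9) = 16/9.

16/9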